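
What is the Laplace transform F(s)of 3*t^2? 6/s^3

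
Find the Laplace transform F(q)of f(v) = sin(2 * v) 2/(q^2 + 4)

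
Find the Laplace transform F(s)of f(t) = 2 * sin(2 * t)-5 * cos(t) 4/(s^2 + 4)-5 * s/(s^2 + 1)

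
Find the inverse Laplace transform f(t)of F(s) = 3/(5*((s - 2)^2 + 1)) 3*exp(2*t)*sin(t)/5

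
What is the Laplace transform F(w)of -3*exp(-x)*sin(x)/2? -3/(2*(w + 1)^2 + 2)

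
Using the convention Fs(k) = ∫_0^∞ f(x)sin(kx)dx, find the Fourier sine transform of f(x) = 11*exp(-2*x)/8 11*k/(8*(k^2 + 4))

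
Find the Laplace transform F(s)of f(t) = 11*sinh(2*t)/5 22/(5*(s^2 - 4))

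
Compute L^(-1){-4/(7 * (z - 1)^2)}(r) -4 * r * exp(r)/7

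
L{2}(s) 2/s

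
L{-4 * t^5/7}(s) -480/(7 * s^6) 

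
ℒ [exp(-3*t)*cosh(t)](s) (s + 3)/((s + 3)^2-1)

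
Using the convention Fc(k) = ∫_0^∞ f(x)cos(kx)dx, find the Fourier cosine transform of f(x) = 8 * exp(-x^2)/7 4 * sqrt(pi) * exp(-k^2/4)/7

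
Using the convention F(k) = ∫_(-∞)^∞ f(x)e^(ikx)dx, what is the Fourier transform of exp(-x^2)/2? sqrt(pi)*exp(-k^2/4)/2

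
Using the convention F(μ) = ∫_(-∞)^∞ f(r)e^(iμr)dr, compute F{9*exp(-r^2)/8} 9*sqrt(pi)*exp(-μ^2/4)/8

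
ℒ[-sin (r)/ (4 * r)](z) -atan (1/z)/4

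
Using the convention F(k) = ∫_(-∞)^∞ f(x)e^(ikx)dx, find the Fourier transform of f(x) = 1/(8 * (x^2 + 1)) pi * exp(-Abs(k))/8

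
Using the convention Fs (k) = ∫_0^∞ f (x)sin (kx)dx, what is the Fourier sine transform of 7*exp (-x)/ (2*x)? 7*atan (k)/2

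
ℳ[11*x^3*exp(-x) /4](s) 11*gamma(s + 3) /4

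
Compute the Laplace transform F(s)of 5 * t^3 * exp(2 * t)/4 15/(2 * (s - 2)^4)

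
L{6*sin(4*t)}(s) 24/(s^2 + 16)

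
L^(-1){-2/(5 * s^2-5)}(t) -2 * sinh(t)/5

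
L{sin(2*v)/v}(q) atan(2/q)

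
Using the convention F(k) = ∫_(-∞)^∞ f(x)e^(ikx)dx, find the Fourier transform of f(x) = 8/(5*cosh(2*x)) 4*pi/(5*cosh(pi*k/4))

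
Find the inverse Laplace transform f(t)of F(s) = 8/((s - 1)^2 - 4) 4*exp(t)*sinh(2*t)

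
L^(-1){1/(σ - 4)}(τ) exp(4 * τ)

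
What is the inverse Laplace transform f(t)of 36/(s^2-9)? 12*sinh(3*t)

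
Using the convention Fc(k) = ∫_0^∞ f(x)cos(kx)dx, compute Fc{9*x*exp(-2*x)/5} 9*(4 - k^2)/(5*(k^2 + 4)^2)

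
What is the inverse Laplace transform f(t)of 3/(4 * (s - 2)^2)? 3 * t * exp(2 * t)/4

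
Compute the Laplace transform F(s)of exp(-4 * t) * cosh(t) (s+4)/((s+4)^2 - 1)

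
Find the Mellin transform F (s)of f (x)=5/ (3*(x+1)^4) 5*gamma (s)*gamma (4 - s)/18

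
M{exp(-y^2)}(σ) gamma(σ/2)/2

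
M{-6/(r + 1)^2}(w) 6 * pi * (w - 1)/sin(pi * w)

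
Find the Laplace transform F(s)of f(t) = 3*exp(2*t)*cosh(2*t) 3*(s - 2)/(s*(s - 4))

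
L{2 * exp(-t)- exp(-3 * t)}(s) 2/(s + 1) - 1/(s + 3)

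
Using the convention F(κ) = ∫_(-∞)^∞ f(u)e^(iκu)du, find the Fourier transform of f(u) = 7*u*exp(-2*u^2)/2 7*sqrt(2)*I*sqrt(pi)*κ*exp(-κ^2/8)/16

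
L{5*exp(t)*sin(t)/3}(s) 5/(3*((s - 1)^2 + 1))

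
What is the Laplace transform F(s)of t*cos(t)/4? (s^2 - 1)/(4*(s^2+1)^2)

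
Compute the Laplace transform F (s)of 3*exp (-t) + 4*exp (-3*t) 3/ (s + 1) + 4/ (s + 3)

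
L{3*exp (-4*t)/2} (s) 3/ (2*(s + 4))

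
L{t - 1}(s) s^(-2) - 1/s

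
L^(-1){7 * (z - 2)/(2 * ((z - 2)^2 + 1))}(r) 7 * exp(2 * r) * cos(r)/2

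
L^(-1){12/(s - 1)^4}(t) 2*t^3*exp(t)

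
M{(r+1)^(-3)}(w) pi*(w - 2)*(w - 1)/(2*sin(pi*w))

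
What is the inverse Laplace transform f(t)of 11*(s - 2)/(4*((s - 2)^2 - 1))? 11*exp(2*t)*cosh(t)/4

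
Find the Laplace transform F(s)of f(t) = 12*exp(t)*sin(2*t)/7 24/(7*((s - 1)^2 + 4))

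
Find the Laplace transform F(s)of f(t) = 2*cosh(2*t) 2*s/(s^2-4)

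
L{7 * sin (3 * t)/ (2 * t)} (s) 7 * atan (3/s)/2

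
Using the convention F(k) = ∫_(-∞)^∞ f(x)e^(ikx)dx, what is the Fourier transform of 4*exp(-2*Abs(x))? 16/(k^2 + 4)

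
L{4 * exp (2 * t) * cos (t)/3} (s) 4 * (s - 2)/ (3 * ( (s - 2)^2 + 1))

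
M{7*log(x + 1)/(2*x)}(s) -7*pi*csc(pi*s)/(2*s - 2)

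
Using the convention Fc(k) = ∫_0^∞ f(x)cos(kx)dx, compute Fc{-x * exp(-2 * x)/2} (k^2 - 4)/(2 * (k^2+4)^2)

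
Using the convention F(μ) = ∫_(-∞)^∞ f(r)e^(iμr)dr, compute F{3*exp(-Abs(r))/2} 3/(μ^2 + 1)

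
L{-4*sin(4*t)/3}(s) -16/(3*s^2 + 48)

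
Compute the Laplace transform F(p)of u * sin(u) 2 * p/(p^2 + 1)^2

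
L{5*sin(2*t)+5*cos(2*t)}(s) 5*s/(s^2+4)+10/(s^2+4)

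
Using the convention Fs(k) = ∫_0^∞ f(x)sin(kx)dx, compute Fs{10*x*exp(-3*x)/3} 20*k/(k^2+9)^2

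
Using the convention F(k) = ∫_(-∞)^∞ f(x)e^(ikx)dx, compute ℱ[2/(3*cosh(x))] 2*pi/(3*cosh(pi*k/2))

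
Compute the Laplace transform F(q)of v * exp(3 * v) (q - 3)^(-2)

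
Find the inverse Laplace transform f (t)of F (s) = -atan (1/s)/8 -sin (t)/ (8*t)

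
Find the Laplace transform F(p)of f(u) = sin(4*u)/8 1/(2*(p^2 + 16))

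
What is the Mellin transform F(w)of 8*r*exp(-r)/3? 8*gamma(w + 1)/3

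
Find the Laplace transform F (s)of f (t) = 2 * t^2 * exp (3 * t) 4/ (s - 3)^3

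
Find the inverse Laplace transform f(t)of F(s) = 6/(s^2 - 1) 6 * sinh(t)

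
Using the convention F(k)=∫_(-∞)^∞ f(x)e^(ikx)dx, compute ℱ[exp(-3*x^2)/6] sqrt(3)*sqrt(pi)*exp(-k^2/12)/18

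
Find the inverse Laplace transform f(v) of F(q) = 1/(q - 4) exp(4 * v) 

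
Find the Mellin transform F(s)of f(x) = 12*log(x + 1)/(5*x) -12*pi*csc(pi*s)/(5*s - 5)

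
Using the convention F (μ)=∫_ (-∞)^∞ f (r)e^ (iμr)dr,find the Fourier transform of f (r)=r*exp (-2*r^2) sqrt (2)*I*sqrt (pi)*μ*exp (-μ^2/8)/8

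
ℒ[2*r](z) 2/z^2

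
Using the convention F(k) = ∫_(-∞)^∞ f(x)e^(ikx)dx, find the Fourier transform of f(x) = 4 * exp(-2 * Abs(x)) 16/(k^2 + 4)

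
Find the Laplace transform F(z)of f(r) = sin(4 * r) 4/(z^2+16)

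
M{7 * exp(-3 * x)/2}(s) 7 * gamma(s)/(2 * 3^s)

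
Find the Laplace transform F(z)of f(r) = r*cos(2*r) (z^2 - 4)/(z^2 + 4)^2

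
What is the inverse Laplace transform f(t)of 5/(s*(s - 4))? 5*exp(2*t)*sinh(2*t)/2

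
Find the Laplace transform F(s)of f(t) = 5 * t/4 5/(4 * s^2)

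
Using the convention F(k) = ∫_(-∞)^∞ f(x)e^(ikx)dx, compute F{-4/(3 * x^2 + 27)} -4 * pi * exp(-3 * Abs(k))/9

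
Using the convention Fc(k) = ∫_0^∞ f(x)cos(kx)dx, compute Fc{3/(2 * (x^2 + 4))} 3 * pi * exp(-2 * k)/8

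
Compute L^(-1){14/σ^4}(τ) 7*τ^3/3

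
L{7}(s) 7/s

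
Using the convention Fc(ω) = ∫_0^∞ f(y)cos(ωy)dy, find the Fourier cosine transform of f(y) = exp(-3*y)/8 3/(8*(ω^2+9))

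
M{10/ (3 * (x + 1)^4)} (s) 5 * gamma (s) * gamma (4 - s)/9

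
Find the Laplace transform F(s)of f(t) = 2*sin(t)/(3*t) 2*atan(1/s)/3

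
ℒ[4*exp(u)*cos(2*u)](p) 4*(p - 1)/((p - 1)^2 + 4)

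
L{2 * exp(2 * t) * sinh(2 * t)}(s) 4/(s * (s - 4))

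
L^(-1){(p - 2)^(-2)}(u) u*exp(2*u)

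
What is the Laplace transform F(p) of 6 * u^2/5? 12/(5 * p^3) 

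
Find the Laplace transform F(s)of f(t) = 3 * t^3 18/s^4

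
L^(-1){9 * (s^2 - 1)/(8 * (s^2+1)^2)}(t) 9 * t * cos(t)/8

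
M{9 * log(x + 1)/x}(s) -9 * pi * csc(pi * s)/(s - 1)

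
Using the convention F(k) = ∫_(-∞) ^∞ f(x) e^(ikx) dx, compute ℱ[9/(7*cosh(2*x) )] 9*pi/(14*cosh(pi*k/4) ) 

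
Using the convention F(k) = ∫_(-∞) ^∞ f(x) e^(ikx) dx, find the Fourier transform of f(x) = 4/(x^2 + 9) 4 * pi * exp(-3 * Abs(k) ) /3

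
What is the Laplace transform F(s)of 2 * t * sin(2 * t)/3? 8 * s/(3 * (s^2 + 4)^2)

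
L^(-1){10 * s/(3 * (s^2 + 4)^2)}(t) 5 * t * sin(2 * t)/6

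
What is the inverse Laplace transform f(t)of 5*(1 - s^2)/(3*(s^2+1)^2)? -5*t*cos(t)/3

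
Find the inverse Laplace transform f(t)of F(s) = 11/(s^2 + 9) 11 * sin(3 * t)/3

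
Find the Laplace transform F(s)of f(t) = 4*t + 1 4/s^2 + 1/s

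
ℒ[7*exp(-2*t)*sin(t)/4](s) 7/(4*((s + 2)^2 + 1))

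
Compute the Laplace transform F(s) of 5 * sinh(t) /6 5/(6 * (s^2-1) ) 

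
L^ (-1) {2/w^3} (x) x^2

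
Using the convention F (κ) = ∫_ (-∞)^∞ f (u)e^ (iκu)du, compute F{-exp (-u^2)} -sqrt (pi)*exp (-κ^2/4)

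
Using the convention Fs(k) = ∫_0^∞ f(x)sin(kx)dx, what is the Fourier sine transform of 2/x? pi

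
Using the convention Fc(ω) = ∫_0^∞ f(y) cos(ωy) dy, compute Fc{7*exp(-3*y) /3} 7/(ω^2 + 9) 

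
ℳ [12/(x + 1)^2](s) -12*pi*(s - 1)/sin(pi*s)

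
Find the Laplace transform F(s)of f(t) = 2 2/s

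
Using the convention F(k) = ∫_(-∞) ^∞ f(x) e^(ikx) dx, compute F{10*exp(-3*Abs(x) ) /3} 20/(k^2 + 9) 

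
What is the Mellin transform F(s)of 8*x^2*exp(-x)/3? 8*gamma(s + 2)/3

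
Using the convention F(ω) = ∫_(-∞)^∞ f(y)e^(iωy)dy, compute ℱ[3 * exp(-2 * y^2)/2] 3 * sqrt(2) * sqrt(pi) * exp(-ω^2/8)/4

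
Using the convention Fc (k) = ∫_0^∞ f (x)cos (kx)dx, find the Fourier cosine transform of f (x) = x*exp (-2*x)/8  (4 - k^2)/ (8*(k^2 + 4)^2)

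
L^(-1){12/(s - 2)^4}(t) 2*t^3*exp(2*t)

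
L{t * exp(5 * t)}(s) (s - 5)^(-2)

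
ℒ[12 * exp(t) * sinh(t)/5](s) 12/(5 * s * (s - 2))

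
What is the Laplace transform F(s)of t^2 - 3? 2/s^3 - 3/s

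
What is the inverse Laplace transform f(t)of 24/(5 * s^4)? 4 * t^3/5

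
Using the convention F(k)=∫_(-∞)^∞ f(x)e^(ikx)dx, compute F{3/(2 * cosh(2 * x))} 3 * pi/(4 * cosh(pi * k/4))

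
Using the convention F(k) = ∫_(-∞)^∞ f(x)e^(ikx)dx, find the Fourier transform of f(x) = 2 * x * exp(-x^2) I * sqrt(pi) * k * exp(-k^2/4)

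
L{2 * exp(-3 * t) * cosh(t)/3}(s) 2 * (s + 3)/(3 * ((s + 3)^2-1))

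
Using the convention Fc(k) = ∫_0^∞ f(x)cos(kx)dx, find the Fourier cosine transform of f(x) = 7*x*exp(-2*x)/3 7*(4 - k^2)/(3*(k^2+4)^2)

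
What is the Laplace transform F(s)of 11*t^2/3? 22/(3*s^3)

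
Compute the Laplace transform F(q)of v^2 2/q^3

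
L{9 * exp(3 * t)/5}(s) 9/(5 * (s - 3))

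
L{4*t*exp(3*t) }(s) 4/(s - 3) ^2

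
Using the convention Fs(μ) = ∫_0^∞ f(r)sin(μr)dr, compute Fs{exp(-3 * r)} μ/(μ^2 + 9)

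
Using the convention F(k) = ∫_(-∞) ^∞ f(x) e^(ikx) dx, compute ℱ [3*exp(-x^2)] 3*sqrt(pi)*exp(-k^2/4) 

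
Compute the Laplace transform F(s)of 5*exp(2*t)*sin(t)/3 5/(3*((s - 2)^2 + 1))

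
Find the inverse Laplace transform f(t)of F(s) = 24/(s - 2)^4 4 * t^3 * exp(2 * t)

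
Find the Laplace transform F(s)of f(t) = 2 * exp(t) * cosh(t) 2 * (s - 1)/(s * (s - 2))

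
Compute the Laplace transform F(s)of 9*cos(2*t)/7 9*s/(7*(s^2 + 4))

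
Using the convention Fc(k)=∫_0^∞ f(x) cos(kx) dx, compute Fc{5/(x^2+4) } 5 * pi * exp(-2 * k) /4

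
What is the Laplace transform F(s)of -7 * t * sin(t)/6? -7 * s/(3 * (s^2 + 1)^2)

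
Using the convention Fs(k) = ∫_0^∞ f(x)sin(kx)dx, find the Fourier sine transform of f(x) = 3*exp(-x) 3*k/(k^2 + 1)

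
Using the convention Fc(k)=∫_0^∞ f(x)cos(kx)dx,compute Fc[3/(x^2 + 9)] pi*exp(-3*k)/2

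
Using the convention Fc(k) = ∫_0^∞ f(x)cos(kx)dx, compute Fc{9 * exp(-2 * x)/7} 18/(7 * (k^2 + 4))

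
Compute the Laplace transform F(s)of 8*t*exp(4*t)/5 8/(5*(s - 4)^2)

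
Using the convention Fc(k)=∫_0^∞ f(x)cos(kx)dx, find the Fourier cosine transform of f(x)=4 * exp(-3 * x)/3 4/(k^2 + 9)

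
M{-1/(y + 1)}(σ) -pi*csc(pi*σ)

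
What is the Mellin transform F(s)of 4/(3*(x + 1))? 4*pi*csc(pi*s)/3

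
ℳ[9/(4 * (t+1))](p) 9 * pi * csc(pi * p)/4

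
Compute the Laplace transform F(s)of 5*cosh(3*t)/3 5*s/(3*(s^2 - 9))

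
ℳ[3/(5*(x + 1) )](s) 3*pi*csc(pi*s) /5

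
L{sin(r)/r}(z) atan(1/z)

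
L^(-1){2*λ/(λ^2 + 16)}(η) 2*cos(4*η)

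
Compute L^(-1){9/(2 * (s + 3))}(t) 9 * exp(-3 * t)/2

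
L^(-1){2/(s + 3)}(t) 2 * exp(-3 * t)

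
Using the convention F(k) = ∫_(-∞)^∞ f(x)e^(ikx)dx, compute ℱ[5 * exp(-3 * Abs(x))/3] 10/(k^2 + 9)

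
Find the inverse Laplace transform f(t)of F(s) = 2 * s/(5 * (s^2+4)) 2 * cos(2 * t)/5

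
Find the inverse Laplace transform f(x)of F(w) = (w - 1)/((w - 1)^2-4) exp(x)*cosh(2*x)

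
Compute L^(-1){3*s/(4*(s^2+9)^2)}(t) t*sin(3*t)/8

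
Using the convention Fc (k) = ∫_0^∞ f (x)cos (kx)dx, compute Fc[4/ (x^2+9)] 2*pi*exp (-3*k)/3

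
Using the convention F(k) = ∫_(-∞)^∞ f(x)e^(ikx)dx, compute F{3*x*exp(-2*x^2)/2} 3*sqrt(2)*I*sqrt(pi)*k*exp(-k^2/8)/16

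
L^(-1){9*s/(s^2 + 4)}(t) 9*cos(2*t)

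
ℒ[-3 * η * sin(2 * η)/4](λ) -3 * λ/(λ^2 + 4)^2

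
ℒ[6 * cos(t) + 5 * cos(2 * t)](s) 6 * s/(s^2 + 1) + 5 * s/(s^2 + 4)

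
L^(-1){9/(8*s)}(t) 9/8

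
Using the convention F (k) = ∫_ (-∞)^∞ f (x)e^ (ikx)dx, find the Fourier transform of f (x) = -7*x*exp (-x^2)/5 -7*I*sqrt (pi)*k*exp (-k^2/4)/10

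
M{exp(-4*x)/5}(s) gamma(s)/(5*4^s)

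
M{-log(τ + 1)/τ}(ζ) pi*csc(pi*ζ)/(ζ - 1)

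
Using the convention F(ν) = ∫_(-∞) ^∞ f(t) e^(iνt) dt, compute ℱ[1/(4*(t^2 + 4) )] pi*exp(-2*Abs(ν) ) /8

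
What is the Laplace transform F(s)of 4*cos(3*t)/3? 4*s/(3*(s^2 + 9))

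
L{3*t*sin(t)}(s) 6*s/(s^2 + 1)^2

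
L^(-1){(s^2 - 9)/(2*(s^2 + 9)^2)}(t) t*cos(3*t)/2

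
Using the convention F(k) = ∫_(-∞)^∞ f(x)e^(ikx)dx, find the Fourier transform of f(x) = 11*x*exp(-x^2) 11*I*sqrt(pi)*k*exp(-k^2/4)/2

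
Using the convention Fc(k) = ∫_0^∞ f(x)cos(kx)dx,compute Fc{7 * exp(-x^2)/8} 7 * sqrt(pi) * exp(-k^2/4)/16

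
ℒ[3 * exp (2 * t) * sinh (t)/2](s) 3/ (2 * ( (s - 2)^2 - 1))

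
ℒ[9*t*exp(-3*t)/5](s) 9/(5*(s + 3)^2)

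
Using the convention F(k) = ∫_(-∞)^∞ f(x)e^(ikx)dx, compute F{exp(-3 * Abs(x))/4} 3/(2 * (k^2 + 9))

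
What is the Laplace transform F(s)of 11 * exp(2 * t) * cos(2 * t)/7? 11 * (s - 2)/(7 * ((s - 2)^2+4))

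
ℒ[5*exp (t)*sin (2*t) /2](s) 5/ ( (s - 1) ^2 + 4) 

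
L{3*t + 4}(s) 4/s + 3/s^2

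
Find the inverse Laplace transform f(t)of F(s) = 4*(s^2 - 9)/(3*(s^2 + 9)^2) 4*t*cos(3*t)/3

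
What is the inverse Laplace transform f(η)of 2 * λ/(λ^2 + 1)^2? η * sin(η)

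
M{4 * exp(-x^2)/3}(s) 2 * gamma(s/2)/3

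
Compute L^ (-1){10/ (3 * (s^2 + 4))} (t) 5 * sin (2 * t)/3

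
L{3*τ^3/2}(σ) 9/σ^4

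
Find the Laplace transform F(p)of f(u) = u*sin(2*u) 4*p/(p^2+4)^2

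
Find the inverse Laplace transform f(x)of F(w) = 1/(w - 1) exp(x)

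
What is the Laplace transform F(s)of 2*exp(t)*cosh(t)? 2*(s - 1)/(s*(s - 2))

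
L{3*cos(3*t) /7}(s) 3*s/(7*(s^2+9) ) 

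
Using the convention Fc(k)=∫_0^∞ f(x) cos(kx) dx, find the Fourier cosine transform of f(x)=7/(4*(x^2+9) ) 7*pi*exp(-3*k) /24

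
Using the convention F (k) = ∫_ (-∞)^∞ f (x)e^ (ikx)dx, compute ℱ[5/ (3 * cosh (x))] 5 * pi/ (3 * cosh (pi * k/2))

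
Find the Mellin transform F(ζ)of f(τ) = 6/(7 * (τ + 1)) 6 * pi * csc(pi * ζ)/7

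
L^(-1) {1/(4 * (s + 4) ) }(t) exp(-4 * t) /4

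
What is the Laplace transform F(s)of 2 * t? 2/s^2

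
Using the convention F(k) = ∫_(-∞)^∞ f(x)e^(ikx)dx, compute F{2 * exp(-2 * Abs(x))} 8/(k^2 + 4)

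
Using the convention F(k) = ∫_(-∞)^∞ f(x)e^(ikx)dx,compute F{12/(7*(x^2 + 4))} 6*pi*exp(-2*Abs(k))/7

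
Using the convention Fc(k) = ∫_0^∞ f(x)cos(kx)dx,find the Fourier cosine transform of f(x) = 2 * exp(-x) 2/(k^2+1)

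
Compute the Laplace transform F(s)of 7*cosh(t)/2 7*s/(2*(s^2 - 1))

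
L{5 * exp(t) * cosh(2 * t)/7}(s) 5 * (s - 1)/(7 * ((s - 1)^2 - 4))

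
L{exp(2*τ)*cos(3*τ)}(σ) (σ - 2)/((σ - 2)^2 + 9)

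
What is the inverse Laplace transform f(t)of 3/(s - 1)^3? 3*t^2*exp(t)/2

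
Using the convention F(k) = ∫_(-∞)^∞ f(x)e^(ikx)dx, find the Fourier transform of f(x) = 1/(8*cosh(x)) pi/(8*cosh(pi*k/2))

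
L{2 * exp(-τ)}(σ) 2/(σ + 1)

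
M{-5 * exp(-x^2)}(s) -5 * gamma(s/2)/2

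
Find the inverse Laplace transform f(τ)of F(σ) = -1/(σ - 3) -exp(3*τ)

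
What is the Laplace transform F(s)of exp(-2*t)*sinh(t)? 1/((s + 2)^2 - 1)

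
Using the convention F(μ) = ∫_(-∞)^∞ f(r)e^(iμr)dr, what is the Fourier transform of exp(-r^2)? sqrt(pi) * exp(-μ^2/4)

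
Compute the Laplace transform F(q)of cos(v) q/(q^2 + 1)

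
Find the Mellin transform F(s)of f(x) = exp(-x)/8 gamma(s)/8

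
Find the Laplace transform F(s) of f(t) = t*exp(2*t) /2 1/(2*(s - 2) ^2) 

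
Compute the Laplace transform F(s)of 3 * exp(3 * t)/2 3/(2 * (s - 3))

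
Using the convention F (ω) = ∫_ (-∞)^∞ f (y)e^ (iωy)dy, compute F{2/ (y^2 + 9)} 2*pi*exp (-3*Abs (ω))/3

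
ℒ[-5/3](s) -5/(3 * s)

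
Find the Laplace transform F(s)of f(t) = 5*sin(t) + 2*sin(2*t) 5/(s^2 + 1) + 4/(s^2 + 4)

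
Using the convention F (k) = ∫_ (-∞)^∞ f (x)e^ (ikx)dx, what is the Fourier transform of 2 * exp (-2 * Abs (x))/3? 8/ (3 * (k^2 + 4))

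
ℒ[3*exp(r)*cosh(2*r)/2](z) 3*(z - 1)/(2*((z - 1)^2 - 4))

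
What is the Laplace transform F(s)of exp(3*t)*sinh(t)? 1/((s - 3)^2 - 1)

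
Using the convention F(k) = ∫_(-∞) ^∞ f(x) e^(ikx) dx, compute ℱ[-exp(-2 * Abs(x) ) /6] -2/(3 * k^2 + 12) 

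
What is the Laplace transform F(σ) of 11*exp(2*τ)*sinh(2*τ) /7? 22/(7*σ*(σ - 4) ) 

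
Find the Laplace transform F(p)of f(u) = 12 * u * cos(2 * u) 12 * (p^2 - 4)/(p^2 + 4)^2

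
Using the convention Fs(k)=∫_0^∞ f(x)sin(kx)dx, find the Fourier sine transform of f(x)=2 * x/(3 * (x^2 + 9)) pi * exp(-3 * k)/3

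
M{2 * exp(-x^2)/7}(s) gamma(s/2)/7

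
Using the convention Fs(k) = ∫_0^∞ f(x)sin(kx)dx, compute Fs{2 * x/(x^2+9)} pi * exp(-3 * k)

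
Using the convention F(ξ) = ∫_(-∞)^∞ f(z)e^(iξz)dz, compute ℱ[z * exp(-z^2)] I * sqrt(pi) * ξ * exp(-ξ^2/4)/2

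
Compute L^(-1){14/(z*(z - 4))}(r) 7*exp(2*r)*sinh(2*r)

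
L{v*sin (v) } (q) 2*q/ (q^2+1) ^2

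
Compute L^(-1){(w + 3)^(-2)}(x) x * exp(-3 * x)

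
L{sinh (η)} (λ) 1/ (λ^2 - 1)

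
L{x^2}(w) 2/w^3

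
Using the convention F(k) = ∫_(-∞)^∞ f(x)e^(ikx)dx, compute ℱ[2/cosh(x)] 2 * pi/cosh(pi * k/2)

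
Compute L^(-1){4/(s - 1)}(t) 4 * exp(t)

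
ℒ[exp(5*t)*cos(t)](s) (s - 5)/((s - 5)^2 + 1)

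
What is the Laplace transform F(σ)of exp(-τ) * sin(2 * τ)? 2/((σ + 1)^2 + 4)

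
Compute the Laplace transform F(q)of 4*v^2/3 8/(3*q^3)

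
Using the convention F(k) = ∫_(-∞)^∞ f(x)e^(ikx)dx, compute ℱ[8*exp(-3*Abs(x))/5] 48/(5*(k^2 + 9))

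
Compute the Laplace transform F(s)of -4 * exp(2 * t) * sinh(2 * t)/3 -8/(3 * s * (s - 4))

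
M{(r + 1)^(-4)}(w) gamma(w)*gamma(4 - w)/6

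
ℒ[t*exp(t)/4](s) 1/(4*(s - 1)^2)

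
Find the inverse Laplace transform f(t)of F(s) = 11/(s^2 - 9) 11*sinh(3*t)/3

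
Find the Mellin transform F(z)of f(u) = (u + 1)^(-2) (-pi*z + pi)/sin(pi*z)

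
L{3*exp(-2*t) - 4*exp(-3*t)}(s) 3/(s + 2) - 4/(s + 3)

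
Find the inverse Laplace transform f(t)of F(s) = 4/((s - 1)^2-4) 2*exp(t)*sinh(2*t)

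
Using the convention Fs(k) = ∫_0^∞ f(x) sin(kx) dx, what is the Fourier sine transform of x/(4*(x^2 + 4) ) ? pi*exp(-2*k) /8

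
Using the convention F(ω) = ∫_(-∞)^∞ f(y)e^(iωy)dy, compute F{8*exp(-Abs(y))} 16/(ω^2 + 1)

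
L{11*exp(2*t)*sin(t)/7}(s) 11/(7*((s - 2)^2+1))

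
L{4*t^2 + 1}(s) 8/s^3 + 1/s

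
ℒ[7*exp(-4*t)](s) 7/(s + 4)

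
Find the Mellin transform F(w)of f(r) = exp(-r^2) gamma(w/2)/2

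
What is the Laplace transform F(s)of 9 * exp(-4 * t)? 9/(s + 4)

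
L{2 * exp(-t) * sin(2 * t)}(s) 4/((s+1)^2+4)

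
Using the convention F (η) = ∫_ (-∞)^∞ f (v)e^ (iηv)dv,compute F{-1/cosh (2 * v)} -pi/ (2 * cosh (pi * η/4))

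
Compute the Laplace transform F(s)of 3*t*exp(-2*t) 3/(s + 2)^2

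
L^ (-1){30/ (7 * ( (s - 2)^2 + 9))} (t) 10 * exp (2 * t) * sin (3 * t)/7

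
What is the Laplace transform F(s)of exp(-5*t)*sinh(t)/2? 1/(2*((s + 5)^2 - 1))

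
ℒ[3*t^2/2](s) 3/s^3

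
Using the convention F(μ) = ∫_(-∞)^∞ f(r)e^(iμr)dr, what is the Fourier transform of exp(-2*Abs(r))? 4/(μ^2 + 4)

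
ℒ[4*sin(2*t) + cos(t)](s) s/(s^2 + 1) + 8/(s^2 + 4)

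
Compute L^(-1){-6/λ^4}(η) -η^3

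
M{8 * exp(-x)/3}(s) 8 * gamma(s)/3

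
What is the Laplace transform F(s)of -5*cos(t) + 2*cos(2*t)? 2*s/(s^2 + 4) - 5*s/(s^2 + 1)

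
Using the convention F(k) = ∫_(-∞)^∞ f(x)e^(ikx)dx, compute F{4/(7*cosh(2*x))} 2*pi/(7*cosh(pi*k/4))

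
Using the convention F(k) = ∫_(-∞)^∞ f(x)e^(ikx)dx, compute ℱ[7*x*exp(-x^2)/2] 7*I*sqrt(pi)*k*exp(-k^2/4)/4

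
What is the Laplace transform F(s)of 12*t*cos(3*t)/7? 12*(s^2 - 9)/(7*(s^2 + 9)^2)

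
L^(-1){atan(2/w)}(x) sin(2*x)/x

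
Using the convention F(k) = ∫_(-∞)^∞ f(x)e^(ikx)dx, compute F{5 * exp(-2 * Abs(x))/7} 20/(7 * (k^2 + 4))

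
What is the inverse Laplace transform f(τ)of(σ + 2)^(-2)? τ * exp(-2 * τ)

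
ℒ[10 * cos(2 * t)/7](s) 10 * s/(7 * (s^2 + 4))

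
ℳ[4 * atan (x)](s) -2 * pi * sec (pi * s/2)/s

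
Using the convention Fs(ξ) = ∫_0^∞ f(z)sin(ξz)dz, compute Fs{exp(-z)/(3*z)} atan(ξ)/3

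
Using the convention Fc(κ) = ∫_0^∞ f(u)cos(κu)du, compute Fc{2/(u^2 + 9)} pi*exp(-3*κ)/3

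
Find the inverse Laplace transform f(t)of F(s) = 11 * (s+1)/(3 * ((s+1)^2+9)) 11 * exp(-t) * cos(3 * t)/3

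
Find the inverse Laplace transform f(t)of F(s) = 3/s 3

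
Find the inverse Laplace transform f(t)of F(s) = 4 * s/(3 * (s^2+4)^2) t * sin(2 * t)/3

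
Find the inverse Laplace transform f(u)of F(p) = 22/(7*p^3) 11*u^2/7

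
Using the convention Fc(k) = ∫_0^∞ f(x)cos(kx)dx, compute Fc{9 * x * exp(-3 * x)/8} 9 * (9 - k^2)/(8 * (k^2+9)^2)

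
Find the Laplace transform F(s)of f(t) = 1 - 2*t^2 1/s - 4/s^3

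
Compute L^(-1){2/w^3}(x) x^2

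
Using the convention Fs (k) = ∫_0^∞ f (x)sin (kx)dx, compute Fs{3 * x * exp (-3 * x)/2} 9 * k/ (k^2 + 9)^2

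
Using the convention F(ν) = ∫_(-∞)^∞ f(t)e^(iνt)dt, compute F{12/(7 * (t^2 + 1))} 12 * pi * exp(-Abs(ν))/7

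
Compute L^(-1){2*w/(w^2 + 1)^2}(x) x*sin(x)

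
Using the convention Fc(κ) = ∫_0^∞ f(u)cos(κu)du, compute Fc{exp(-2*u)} 2/(κ^2 + 4)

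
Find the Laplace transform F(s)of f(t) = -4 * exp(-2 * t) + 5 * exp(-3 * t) 5/(s + 3) - 4/(s + 2)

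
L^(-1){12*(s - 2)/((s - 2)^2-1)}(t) 12*exp(2*t)*cosh(t)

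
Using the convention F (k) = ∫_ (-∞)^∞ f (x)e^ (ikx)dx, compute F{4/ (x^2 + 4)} 2*pi*exp (-2*Abs (k))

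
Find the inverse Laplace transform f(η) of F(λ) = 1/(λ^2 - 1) sinh(η) 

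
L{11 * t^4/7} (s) 264/ (7 * s^5)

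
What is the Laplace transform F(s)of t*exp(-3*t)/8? 1/(8*(s + 3)^2)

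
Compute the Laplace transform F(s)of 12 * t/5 12/(5 * s^2)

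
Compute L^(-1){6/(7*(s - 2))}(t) 6*exp(2*t)/7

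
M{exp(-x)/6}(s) gamma(s)/6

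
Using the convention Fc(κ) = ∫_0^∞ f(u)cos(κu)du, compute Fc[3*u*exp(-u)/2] 3*(1 - κ^2)/(2*(κ^2+1)^2)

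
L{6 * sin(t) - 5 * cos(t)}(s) 6/(s^2 + 1) - 5 * s/(s^2 + 1)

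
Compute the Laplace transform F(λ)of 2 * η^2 4/λ^3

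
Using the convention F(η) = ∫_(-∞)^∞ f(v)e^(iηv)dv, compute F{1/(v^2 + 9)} pi*exp(-3*Abs(η))/3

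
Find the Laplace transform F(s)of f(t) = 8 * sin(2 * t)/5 16/(5 * (s^2+4))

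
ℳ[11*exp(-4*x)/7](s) 11*gamma(s)/(7*4^s)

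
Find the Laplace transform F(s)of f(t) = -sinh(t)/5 -1/(5*s^2-5)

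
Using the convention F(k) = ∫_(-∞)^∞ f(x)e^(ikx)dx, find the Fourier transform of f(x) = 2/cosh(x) 2*pi/cosh(pi*k/2)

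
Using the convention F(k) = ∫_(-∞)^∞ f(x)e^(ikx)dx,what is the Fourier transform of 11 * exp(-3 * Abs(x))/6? 11/(k^2 + 9)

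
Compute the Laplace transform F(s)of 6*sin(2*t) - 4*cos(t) 12/(s^2 + 4) - 4*s/(s^2 + 1)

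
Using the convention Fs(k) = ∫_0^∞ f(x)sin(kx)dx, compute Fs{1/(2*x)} pi/4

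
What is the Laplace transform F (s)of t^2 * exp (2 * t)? 2/ (s - 2)^3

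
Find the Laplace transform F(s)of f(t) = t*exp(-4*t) (s+4)^(-2)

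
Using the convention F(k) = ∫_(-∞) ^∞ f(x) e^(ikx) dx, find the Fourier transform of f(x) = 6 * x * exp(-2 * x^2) 3 * sqrt(2) * I * sqrt(pi) * k * exp(-k^2/8) /4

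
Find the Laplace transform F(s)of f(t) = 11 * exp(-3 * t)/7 11/(7 * (s+3))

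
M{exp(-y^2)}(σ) gamma(σ/2)/2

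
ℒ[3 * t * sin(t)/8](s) 3 * s/(4 * (s^2 + 1)^2)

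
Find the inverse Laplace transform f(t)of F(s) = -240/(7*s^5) -10*t^4/7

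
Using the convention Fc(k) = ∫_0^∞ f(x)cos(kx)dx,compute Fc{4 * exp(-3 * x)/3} 4/(k^2 + 9)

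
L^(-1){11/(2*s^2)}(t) 11*t/2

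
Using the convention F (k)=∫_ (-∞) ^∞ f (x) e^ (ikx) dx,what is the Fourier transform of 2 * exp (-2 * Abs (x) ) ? 8/ (k^2 + 4) 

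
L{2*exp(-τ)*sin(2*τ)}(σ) 4/((σ + 1)^2 + 4)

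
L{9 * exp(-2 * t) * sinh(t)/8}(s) 9/(8 * ((s + 2)^2-1))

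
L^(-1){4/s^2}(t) 4 * t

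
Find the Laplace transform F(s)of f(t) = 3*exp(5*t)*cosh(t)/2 3*(s - 5)/(2*((s - 5)^2-1))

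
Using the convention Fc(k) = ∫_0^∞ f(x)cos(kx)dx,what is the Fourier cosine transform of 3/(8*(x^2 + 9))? pi*exp(-3*k)/16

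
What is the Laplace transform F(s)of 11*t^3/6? 11/s^4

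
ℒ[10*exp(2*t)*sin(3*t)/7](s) 30/(7*((s - 2)^2 + 9))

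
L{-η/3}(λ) -1/(3*λ^2)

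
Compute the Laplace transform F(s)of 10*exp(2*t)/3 10/(3*(s - 2))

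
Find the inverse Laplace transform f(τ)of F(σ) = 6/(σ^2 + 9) 2*sin(3*τ)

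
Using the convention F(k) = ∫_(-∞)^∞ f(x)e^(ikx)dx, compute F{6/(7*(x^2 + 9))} 2*pi*exp(-3*Abs(k))/7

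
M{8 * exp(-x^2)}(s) 4 * gamma(s/2)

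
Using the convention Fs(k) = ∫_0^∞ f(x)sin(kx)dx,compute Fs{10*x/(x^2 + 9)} 5*pi*exp(-3*k)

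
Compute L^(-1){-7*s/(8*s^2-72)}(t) -7*cosh(3*t)/8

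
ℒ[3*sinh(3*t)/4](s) 9/(4*(s^2 - 9))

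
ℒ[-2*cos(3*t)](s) -2*s/(s^2 + 9)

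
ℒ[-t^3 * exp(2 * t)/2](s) -3/(s - 2)^4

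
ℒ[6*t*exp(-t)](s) 6/(s + 1)^2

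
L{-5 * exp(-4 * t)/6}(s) -5/(6 * s + 24)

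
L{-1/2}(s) -1/(2*s) 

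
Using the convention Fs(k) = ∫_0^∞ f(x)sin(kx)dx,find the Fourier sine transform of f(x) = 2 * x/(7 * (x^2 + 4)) pi * exp(-2 * k)/7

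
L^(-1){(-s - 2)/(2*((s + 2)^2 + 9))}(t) -exp(-2*t)*cos(3*t)/2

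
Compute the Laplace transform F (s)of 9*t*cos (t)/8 9*(s^2 - 1)/ (8*(s^2+1)^2)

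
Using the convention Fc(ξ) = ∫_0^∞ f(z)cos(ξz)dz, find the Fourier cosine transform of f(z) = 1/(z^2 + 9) pi*exp(-3*ξ)/6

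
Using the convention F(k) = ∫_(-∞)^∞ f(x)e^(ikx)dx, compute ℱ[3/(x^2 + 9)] pi*exp(-3*Abs(k))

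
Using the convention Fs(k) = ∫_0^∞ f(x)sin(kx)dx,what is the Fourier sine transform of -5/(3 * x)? -5 * pi/6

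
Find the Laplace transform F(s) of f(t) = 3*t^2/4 3/(2*s^3) 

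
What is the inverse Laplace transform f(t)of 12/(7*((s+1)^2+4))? 6*exp(-t)*sin(2*t)/7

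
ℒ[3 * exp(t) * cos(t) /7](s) 3 * (s - 1) /(7 * ((s - 1) ^2 + 1) ) 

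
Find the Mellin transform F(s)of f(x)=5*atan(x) -5*pi*sec(pi*s/2)/(2*s)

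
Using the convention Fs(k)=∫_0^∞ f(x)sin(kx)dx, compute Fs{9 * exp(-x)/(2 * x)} 9 * atan(k)/2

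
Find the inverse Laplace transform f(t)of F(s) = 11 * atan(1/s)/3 11 * sin(t)/(3 * t)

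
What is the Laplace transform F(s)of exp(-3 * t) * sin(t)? 1/((s + 3)^2 + 1)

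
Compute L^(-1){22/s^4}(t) 11*t^3/3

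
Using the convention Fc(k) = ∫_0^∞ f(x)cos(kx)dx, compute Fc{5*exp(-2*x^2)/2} 5*sqrt(2)*sqrt(pi)*exp(-k^2/8)/8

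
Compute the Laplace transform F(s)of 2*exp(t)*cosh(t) 2*(s - 1)/(s*(s - 2))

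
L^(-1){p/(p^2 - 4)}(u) cosh(2 * u)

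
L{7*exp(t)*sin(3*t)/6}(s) 7/(2*((s - 1)^2 + 9))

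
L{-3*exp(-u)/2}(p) -3/(2*p+2)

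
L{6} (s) 6/s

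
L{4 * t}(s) 4/s^2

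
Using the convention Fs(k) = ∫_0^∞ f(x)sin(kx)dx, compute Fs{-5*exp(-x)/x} -5*atan(k)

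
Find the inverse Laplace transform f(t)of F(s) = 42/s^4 7*t^3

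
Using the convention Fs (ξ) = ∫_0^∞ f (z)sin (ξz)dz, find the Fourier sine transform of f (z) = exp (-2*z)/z atan (ξ/2)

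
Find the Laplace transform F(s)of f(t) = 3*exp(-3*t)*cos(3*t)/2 3*(s+3)/(2*((s+3)^2+9))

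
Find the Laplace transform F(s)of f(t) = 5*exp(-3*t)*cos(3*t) 5*(s + 3)/((s + 3)^2 + 9)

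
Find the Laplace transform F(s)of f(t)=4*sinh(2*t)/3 8/(3*(s^2 - 4))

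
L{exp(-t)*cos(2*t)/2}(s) (s + 1)/(2*((s + 1)^2 + 4))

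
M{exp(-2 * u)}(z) gamma(z)/2^z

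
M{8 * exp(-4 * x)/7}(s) 2^(3 - 2 * s) * gamma(s)/7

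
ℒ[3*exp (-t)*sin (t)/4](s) 3/ (4*( (s + 1)^2 + 1))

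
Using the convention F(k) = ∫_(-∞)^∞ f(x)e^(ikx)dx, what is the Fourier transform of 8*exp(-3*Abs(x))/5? 48/(5*(k^2 + 9))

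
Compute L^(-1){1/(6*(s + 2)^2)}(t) t*exp(-2*t)/6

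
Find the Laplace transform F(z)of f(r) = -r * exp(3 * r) -1/(z - 3)^2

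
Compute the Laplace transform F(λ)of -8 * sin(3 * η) -24/(λ^2+9)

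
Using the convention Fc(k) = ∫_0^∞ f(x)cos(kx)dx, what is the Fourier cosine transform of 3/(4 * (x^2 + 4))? 3 * pi * exp(-2 * k)/16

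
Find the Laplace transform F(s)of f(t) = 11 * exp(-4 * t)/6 11/(6 * (s + 4))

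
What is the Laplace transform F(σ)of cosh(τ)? σ/(σ^2-1)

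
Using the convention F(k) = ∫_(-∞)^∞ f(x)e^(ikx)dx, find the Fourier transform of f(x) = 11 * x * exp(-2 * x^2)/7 11 * sqrt(2) * I * sqrt(pi) * k * exp(-k^2/8)/56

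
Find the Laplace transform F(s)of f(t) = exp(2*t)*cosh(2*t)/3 (s - 2)/(3*s*(s - 4))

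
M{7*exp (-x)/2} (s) 7*gamma (s)/2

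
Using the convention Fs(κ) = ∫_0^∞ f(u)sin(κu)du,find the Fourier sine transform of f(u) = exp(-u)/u atan(κ)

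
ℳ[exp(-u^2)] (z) gamma(z/2)/2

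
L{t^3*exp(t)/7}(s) 6/(7*(s - 1)^4)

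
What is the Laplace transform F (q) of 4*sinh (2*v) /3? 8/ (3*(q^2 - 4) ) 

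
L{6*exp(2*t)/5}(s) 6/(5*(s - 2))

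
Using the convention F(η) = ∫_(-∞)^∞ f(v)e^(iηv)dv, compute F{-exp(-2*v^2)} -sqrt(2)*sqrt(pi)*exp(-η^2/8)/2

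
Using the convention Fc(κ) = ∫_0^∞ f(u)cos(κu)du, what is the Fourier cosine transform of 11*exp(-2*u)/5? 22/(5*(κ^2+4))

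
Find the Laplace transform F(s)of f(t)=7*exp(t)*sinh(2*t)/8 7/(4*((s - 1)^2 - 4))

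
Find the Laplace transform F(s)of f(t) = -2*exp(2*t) -2/(s - 2)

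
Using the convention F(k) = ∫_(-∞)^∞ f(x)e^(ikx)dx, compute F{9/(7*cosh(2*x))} 9*pi/(14*cosh(pi*k/4))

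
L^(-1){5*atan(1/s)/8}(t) 5*sin(t)/(8*t)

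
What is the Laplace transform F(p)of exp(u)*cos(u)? (p - 1)/((p - 1)^2 + 1)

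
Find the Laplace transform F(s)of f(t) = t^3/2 3/s^4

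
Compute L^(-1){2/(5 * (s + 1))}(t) 2 * exp(-t)/5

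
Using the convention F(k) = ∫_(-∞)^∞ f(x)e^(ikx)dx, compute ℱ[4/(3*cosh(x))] 4*pi/(3*cosh(pi*k/2))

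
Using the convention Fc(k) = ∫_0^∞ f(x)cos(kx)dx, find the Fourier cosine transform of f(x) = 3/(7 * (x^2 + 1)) 3 * pi * exp(-k)/14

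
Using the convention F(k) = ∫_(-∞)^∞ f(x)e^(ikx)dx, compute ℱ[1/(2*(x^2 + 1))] pi*exp(-Abs(k))/2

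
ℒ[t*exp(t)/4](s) 1/(4*(s - 1)^2)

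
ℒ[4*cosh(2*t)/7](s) 4*s/(7*(s^2 - 4))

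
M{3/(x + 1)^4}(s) gamma(s)*gamma(4 - s)/2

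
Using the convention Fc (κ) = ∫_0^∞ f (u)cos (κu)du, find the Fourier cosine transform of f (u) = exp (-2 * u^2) sqrt (2) * sqrt (pi) * exp (-κ^2/8)/4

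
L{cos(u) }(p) p/(p^2 + 1) 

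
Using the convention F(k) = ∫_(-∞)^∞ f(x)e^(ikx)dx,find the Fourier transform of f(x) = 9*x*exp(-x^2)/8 9*I*sqrt(pi)*k*exp(-k^2/4)/16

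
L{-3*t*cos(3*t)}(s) 3*(9 - s^2)/(s^2 + 9)^2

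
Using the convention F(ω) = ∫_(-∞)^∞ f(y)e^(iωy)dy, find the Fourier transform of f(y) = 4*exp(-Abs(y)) 8/(ω^2 + 1)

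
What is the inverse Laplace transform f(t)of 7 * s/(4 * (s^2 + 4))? 7 * cos(2 * t)/4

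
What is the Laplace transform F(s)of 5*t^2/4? 5/(2*s^3)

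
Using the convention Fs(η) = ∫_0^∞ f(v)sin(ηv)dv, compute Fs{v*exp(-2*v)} 4*η/(η^2+4)^2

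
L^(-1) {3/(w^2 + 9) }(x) sin(3 * x) 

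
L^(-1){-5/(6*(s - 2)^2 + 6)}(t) -5*exp(2*t)*sin(t)/6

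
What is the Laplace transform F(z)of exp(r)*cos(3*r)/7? (z - 1)/(7*((z - 1)^2 + 9))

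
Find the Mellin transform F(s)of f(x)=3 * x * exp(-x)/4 3 * gamma(s + 1)/4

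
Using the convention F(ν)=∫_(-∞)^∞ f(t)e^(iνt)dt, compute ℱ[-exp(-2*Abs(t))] -4/(ν^2 + 4)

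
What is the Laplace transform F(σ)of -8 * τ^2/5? -16/(5 * σ^3)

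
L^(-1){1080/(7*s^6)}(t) 9*t^5/7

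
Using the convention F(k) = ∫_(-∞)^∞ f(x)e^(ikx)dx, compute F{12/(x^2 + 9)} 4*pi*exp(-3*Abs(k))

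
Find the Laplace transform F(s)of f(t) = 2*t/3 2/(3*s^2)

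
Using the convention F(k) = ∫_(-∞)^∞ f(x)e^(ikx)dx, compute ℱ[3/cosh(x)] 3 * pi/cosh(pi * k/2)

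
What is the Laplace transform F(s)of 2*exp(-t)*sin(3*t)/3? 2/((s + 1)^2 + 9)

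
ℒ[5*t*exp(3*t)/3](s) 5/(3*(s - 3)^2)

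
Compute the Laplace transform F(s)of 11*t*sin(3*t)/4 33*s/(2*(s^2 + 9)^2)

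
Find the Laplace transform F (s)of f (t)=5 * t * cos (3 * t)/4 5 * (s^2 - 9)/ (4 * (s^2 + 9)^2)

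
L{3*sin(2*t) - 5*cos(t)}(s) 6/(s^2 + 4) - 5*s/(s^2 + 1)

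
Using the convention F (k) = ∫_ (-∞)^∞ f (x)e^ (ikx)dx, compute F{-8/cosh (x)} -8 * pi/cosh (pi * k/2)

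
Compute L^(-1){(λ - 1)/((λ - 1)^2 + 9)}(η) exp(η) * cos(3 * η)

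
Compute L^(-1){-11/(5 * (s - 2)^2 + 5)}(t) -11 * exp(2 * t) * sin(t)/5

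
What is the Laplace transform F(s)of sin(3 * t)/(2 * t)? atan(3/s)/2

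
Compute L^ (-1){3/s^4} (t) t^3/2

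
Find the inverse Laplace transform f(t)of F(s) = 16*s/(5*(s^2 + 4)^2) 4*t*sin(2*t)/5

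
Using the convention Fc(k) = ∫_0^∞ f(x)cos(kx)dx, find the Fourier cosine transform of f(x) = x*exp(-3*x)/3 (9 - k^2)/(3*(k^2 + 9)^2)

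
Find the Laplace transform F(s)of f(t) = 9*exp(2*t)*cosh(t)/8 9*(s - 2)/(8*((s - 2)^2 - 1))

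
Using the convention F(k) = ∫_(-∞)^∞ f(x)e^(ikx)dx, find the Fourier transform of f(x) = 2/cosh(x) 2 * pi/cosh(pi * k/2)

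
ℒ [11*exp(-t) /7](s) 11/(7*(s + 1) ) 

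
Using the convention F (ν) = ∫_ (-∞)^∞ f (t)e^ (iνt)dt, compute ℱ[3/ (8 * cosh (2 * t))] 3 * pi/ (16 * cosh (pi * ν/4))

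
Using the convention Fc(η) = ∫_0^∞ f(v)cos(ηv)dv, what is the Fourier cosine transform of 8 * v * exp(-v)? 8 * (1 - η^2)/(η^2 + 1)^2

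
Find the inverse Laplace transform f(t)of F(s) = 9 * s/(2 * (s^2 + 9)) 9 * cos(3 * t)/2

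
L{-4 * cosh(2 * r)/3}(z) -4 * z/(3 * z^2 - 12)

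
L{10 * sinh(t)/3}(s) 10/(3 * (s^2 - 1))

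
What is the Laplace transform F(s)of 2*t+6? 6/s+2/s^2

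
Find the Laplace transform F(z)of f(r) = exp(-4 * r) 1/(z + 4)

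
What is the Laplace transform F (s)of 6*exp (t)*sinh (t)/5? 6/ (5*s*(s - 2))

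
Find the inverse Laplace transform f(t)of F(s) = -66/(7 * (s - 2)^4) -11 * t^3 * exp(2 * t)/7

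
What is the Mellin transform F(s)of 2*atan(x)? -pi*sec(pi*s/2)/s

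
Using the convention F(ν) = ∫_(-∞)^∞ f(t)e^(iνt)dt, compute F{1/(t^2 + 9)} pi*exp(-3*Abs(ν))/3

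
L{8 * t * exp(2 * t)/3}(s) 8/(3 * (s - 2)^2)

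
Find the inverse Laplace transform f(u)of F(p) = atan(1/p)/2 sin(u)/(2 * u)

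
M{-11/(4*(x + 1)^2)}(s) 11*pi*(s - 1)/(4*sin(pi*s))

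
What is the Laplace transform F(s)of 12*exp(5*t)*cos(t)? 12*(s - 5)/((s - 5)^2 + 1)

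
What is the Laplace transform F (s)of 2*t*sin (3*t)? 12*s/ (s^2 + 9)^2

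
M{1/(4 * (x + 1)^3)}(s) pi * (s - 2) * (s - 1)/(8 * sin(pi * s))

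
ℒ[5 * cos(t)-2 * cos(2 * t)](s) 5 * s/(s^2 + 1)-2 * s/(s^2 + 4)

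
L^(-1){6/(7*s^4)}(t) t^3/7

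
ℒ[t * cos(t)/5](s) (s^2 - 1)/(5 * (s^2 + 1)^2)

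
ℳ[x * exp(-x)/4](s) gamma(s + 1)/4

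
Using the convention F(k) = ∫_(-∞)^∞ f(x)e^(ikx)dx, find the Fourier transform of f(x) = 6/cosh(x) 6*pi/cosh(pi*k/2)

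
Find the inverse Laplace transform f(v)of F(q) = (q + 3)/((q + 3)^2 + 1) exp(-3*v)*cos(v)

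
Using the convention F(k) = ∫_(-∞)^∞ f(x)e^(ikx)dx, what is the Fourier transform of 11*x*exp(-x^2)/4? 11*I*sqrt(pi)*k*exp(-k^2/4)/8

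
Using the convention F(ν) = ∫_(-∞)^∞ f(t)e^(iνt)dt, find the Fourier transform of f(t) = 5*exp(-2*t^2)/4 5*sqrt(2)*sqrt(pi)*exp(-ν^2/8)/8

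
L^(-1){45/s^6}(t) 3*t^5/8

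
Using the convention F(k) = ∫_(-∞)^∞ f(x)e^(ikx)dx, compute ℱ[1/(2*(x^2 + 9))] pi*exp(-3*Abs(k))/6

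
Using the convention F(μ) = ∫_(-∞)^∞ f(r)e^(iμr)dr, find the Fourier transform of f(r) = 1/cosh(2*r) pi/(2*cosh(pi*μ/4))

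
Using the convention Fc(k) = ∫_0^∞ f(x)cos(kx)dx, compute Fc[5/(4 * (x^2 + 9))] 5 * pi * exp(-3 * k)/24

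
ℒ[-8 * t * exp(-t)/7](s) -8/(7 * (s + 1)^2)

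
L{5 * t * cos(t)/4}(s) 5 * (s^2 - 1)/(4 * (s^2+1)^2)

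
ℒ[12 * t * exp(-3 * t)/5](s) 12/(5 * (s + 3)^2)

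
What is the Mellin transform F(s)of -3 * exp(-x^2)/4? -3 * gamma(s/2)/8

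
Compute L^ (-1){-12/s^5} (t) -t^4/2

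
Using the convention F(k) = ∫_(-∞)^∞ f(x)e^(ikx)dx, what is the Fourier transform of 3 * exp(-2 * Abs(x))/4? 3/(k^2 + 4)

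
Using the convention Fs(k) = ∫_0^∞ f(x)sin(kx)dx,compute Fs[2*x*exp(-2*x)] 8*k/(k^2 + 4)^2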